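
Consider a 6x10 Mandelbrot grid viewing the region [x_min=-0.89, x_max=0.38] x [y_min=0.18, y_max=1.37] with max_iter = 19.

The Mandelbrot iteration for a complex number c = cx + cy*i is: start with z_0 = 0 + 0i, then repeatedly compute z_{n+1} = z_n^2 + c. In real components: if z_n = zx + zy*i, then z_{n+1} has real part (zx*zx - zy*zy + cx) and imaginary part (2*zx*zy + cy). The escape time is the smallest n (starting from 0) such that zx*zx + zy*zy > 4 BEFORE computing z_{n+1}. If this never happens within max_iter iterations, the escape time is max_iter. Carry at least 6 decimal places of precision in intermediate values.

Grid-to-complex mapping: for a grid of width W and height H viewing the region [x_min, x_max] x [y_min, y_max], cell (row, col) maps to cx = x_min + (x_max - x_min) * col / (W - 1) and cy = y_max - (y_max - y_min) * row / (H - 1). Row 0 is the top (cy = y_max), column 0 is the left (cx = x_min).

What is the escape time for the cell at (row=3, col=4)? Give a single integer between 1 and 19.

Answer: 4

Derivation:
z_0 = 0 + 0i, c = 0.1260 + 0.9733i
Iter 1: z = 0.1260 + 0.9733i, |z|^2 = 0.9633
Iter 2: z = -0.8055 + 1.2186i, |z|^2 = 2.1339
Iter 3: z = -0.7102 + -0.9899i, |z|^2 = 1.4842
Iter 4: z = -0.3495 + 2.3793i, |z|^2 = 5.7832
Escaped at iteration 4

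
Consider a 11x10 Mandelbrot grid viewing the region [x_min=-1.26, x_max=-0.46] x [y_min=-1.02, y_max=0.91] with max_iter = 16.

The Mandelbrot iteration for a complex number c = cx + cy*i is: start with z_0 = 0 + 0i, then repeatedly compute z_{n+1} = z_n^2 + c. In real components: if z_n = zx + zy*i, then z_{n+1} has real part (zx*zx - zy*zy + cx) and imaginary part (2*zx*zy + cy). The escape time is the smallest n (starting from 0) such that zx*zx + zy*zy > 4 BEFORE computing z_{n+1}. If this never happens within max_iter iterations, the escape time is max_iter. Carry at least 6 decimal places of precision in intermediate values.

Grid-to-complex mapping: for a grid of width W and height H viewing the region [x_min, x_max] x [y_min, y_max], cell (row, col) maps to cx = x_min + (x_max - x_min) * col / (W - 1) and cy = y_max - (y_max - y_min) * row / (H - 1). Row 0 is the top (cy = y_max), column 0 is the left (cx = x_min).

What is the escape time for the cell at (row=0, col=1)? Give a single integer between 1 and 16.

Answer: 3

Derivation:
z_0 = 0 + 0i, c = -1.1800 + 0.9100i
Iter 1: z = -1.1800 + 0.9100i, |z|^2 = 2.2205
Iter 2: z = -0.6157 + -1.2376i, |z|^2 = 1.9107
Iter 3: z = -2.3326 + 2.4340i, |z|^2 = 11.3651
Escaped at iteration 3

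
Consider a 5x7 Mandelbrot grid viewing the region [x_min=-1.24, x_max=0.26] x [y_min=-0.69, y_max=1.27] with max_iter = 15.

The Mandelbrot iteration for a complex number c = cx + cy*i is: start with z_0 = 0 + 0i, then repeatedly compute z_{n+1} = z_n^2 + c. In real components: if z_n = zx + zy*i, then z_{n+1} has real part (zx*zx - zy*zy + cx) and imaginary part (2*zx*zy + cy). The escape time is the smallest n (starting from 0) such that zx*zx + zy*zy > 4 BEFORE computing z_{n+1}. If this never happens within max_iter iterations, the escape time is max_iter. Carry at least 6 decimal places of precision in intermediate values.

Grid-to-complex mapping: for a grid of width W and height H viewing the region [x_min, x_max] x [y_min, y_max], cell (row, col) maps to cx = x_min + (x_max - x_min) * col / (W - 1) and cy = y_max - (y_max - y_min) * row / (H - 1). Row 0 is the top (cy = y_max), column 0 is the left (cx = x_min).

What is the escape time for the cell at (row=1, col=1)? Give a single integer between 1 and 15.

z_0 = 0 + 0i, c = -0.8650 + 0.9433i
Iter 1: z = -0.8650 + 0.9433i, |z|^2 = 1.6381
Iter 2: z = -1.0067 + -0.6886i, |z|^2 = 1.4876
Iter 3: z = -0.3259 + 2.3298i, |z|^2 = 5.5340
Escaped at iteration 3

Answer: 3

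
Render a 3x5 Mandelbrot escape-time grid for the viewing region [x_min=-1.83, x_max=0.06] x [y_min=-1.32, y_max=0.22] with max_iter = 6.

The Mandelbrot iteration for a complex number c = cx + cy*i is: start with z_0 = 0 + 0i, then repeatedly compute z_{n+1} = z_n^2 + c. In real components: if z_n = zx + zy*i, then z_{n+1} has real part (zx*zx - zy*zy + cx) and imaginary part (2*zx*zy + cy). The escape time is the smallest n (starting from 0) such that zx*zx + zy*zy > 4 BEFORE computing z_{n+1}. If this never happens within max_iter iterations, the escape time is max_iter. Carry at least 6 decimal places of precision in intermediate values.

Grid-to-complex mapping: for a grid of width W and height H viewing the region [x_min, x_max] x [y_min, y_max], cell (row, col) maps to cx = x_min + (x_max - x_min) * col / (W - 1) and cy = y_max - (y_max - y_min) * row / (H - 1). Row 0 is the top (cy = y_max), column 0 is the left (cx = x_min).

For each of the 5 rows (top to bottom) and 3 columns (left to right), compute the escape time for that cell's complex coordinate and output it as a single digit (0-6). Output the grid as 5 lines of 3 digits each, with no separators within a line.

Answer: 466
466
356
135
122

Derivation:
(row=0, col=0): c = -1.8300 + 0.2200i → escape time 4
(row=0, col=1): c = -0.8850 + 0.2200i → escape time 6
(row=0, col=2): c = 0.0600 + 0.2200i → escape time 6
(row=1, col=0): c = -1.8300 + -0.1650i → escape time 4
(row=1, col=1): c = -0.8850 + -0.1650i → escape time 6
(row=1, col=2): c = 0.0600 + -0.1650i → escape time 6
(row=2, col=0): c = -1.8300 + -0.5500i → escape time 3
(row=2, col=1): c = -0.8850 + -0.5500i → escape time 5
(row=2, col=2): c = 0.0600 + -0.5500i → escape time 6
(row=3, col=0): c = -1.8300 + -0.9350i → escape time 1
(row=3, col=1): c = -0.8850 + -0.9350i → escape time 3
(row=3, col=2): c = 0.0600 + -0.9350i → escape time 5
(row=4, col=0): c = -1.8300 + -1.3200i → escape time 1
(row=4, col=1): c = -0.8850 + -1.3200i → escape time 2
(row=4, col=2): c = 0.0600 + -1.3200i → escape time 2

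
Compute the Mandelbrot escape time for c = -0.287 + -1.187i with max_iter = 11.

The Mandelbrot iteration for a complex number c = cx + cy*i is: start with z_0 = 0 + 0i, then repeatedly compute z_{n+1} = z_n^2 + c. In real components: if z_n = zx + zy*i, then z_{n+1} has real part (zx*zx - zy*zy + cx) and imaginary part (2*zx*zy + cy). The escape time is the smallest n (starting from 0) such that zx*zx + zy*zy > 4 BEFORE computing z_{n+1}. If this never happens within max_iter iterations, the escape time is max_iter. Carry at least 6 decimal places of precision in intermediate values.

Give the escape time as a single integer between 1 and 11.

z_0 = 0 + 0i, c = -0.2870 + -1.1870i
Iter 1: z = -0.2870 + -1.1870i, |z|^2 = 1.4913
Iter 2: z = -1.6136 + -0.5057i, |z|^2 = 2.8594
Iter 3: z = 2.0610 + 0.4449i, |z|^2 = 4.4457
Escaped at iteration 3

Answer: 3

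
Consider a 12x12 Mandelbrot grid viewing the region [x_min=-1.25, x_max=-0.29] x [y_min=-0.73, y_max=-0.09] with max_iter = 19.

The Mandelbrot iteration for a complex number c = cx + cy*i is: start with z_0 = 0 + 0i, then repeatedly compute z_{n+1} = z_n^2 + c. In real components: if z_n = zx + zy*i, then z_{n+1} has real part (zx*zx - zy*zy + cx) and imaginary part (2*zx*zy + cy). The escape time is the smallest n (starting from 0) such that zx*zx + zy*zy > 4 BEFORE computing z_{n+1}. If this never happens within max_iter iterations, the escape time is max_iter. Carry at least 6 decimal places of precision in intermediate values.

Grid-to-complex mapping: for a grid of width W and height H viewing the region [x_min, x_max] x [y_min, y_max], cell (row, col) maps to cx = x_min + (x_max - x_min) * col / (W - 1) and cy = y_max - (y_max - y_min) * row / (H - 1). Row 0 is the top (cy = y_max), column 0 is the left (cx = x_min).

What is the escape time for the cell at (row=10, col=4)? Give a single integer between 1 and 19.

Answer: 4

Derivation:
z_0 = 0 + 0i, c = -0.9009 + -0.6718i
Iter 1: z = -0.9009 + -0.6718i, |z|^2 = 1.2630
Iter 2: z = -0.5406 + 0.5387i, |z|^2 = 0.5824
Iter 3: z = -0.8988 + -1.2542i, |z|^2 = 2.3810
Iter 4: z = -1.6662 + 1.5829i, |z|^2 = 5.2816
Escaped at iteration 4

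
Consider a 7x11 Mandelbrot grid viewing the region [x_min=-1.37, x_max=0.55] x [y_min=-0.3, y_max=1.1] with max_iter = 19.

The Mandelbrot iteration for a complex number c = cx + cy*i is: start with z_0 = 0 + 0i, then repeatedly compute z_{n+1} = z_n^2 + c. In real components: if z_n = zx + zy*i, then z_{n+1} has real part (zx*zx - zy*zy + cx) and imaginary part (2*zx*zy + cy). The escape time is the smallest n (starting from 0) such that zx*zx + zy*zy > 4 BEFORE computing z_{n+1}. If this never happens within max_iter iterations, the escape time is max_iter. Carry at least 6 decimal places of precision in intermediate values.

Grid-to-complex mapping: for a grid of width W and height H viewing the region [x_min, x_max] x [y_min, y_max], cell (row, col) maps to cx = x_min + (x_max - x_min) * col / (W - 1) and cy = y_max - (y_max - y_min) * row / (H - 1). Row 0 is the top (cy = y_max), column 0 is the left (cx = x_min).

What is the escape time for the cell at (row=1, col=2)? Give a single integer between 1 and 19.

z_0 = 0 + 0i, c = -0.7300 + 0.9600i
Iter 1: z = -0.7300 + 0.9600i, |z|^2 = 1.4545
Iter 2: z = -1.1187 + -0.4416i, |z|^2 = 1.4465
Iter 3: z = 0.3265 + 1.9480i, |z|^2 = 3.9014
Iter 4: z = -4.4183 + 2.2320i, |z|^2 = 24.5027
Escaped at iteration 4

Answer: 4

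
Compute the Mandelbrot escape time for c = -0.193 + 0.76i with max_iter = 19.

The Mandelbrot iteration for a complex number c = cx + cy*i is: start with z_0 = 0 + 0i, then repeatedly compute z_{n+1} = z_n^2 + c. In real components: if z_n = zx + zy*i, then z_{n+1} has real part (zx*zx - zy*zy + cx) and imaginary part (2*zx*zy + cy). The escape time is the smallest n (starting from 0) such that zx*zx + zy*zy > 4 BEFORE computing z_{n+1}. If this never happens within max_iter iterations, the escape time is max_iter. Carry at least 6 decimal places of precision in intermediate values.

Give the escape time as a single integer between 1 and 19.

Answer: 19

Derivation:
z_0 = 0 + 0i, c = -0.1930 + 0.7600i
Iter 1: z = -0.1930 + 0.7600i, |z|^2 = 0.6148
Iter 2: z = -0.7334 + 0.4666i, |z|^2 = 0.7556
Iter 3: z = 0.1271 + 0.0756i, |z|^2 = 0.0219
Iter 4: z = -0.1826 + 0.7792i, |z|^2 = 0.6405
Iter 5: z = -0.7668 + 0.4755i, |z|^2 = 0.8141
Iter 6: z = 0.1689 + 0.0308i, |z|^2 = 0.0295
Iter 7: z = -0.1654 + 0.7704i, |z|^2 = 0.6209
Iter 8: z = -0.7592 + 0.5051i, |z|^2 = 0.8315
Iter 9: z = 0.1281 + -0.0070i, |z|^2 = 0.0165
Iter 10: z = -0.1766 + 0.7582i, |z|^2 = 0.6061
Iter 11: z = -0.7367 + 0.4922i, |z|^2 = 0.7849
Iter 12: z = 0.1075 + 0.0349i, |z|^2 = 0.0128
Iter 13: z = -0.1827 + 0.7675i, |z|^2 = 0.6224
Iter 14: z = -0.7487 + 0.4796i, |z|^2 = 0.7906
Iter 15: z = 0.1375 + 0.0418i, |z|^2 = 0.0207
Iter 16: z = -0.1758 + 0.7715i, |z|^2 = 0.6261
Iter 17: z = -0.7573 + 0.4887i, |z|^2 = 0.8123
Iter 18: z = 0.1417 + 0.0199i, |z|^2 = 0.0205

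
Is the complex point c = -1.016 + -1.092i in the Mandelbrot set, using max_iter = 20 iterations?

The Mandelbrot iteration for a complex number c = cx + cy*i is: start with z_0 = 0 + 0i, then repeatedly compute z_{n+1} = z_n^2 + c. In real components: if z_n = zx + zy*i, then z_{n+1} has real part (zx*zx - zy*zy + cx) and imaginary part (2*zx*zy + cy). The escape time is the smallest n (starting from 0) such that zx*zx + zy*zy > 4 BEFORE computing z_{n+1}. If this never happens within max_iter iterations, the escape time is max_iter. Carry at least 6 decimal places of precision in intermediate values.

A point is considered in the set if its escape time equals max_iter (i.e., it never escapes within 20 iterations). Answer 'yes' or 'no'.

z_0 = 0 + 0i, c = -1.0160 + -1.0920i
Iter 1: z = -1.0160 + -1.0920i, |z|^2 = 2.2247
Iter 2: z = -1.1762 + 1.1269i, |z|^2 = 2.6535
Iter 3: z = -0.9025 + -3.7430i, |z|^2 = 14.8249
Escaped at iteration 3

Answer: no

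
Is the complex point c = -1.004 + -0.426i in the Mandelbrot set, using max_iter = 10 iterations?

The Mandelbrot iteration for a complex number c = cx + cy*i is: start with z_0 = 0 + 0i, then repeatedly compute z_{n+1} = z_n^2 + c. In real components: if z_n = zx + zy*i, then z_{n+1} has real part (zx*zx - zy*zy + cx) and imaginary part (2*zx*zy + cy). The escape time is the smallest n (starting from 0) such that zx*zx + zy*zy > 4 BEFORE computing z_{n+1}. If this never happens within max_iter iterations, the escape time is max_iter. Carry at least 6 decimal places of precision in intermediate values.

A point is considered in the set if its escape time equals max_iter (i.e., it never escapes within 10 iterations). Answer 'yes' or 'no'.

z_0 = 0 + 0i, c = -1.0040 + -0.4260i
Iter 1: z = -1.0040 + -0.4260i, |z|^2 = 1.1895
Iter 2: z = -0.1775 + 0.4294i, |z|^2 = 0.2159
Iter 3: z = -1.1569 + -0.5784i, |z|^2 = 1.6730
Iter 4: z = -0.0001 + 0.9123i, |z|^2 = 0.8323
Iter 5: z = -1.8363 + -0.4263i, |z|^2 = 3.5537
Iter 6: z = 2.1864 + 1.1395i, |z|^2 = 6.0786
Escaped at iteration 6

Answer: no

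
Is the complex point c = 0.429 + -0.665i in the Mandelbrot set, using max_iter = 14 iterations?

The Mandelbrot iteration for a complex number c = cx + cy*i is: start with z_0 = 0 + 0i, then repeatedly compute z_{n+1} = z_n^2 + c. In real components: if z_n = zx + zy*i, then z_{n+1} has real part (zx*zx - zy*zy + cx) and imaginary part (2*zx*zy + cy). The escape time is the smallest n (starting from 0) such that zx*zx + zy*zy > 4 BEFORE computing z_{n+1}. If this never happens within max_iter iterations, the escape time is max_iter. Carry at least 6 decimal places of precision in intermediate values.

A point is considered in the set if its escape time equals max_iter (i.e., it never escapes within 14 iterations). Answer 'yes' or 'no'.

Answer: no

Derivation:
z_0 = 0 + 0i, c = 0.4290 + -0.6650i
Iter 1: z = 0.4290 + -0.6650i, |z|^2 = 0.6263
Iter 2: z = 0.1708 + -1.2356i, |z|^2 = 1.5558
Iter 3: z = -1.0685 + -1.0871i, |z|^2 = 2.3234
Iter 4: z = 0.3888 + 1.6581i, |z|^2 = 2.9003
Iter 5: z = -2.1690 + 0.6243i, |z|^2 = 5.0943
Escaped at iteration 5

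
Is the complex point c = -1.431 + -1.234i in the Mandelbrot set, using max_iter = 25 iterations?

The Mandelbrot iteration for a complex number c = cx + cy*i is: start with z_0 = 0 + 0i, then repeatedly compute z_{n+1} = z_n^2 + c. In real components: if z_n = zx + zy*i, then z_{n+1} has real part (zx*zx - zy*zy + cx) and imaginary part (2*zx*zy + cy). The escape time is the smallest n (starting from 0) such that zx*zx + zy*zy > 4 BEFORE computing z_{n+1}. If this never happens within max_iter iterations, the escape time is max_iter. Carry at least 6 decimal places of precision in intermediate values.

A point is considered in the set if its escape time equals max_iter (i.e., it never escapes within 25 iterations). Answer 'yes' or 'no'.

Answer: no

Derivation:
z_0 = 0 + 0i, c = -1.4310 + -1.2340i
Iter 1: z = -1.4310 + -1.2340i, |z|^2 = 3.5705
Iter 2: z = -0.9060 + 2.2977i, |z|^2 = 6.1003
Escaped at iteration 2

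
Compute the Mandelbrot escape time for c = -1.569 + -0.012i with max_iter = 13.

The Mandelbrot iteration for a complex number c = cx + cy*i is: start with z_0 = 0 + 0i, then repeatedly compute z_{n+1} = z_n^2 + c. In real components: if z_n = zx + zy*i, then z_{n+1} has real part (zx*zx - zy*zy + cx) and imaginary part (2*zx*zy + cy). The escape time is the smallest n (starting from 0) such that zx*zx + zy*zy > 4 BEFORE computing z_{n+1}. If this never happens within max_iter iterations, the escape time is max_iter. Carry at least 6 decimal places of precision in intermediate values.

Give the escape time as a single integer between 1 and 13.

z_0 = 0 + 0i, c = -1.5690 + -0.0120i
Iter 1: z = -1.5690 + -0.0120i, |z|^2 = 2.4619
Iter 2: z = 0.8926 + 0.0257i, |z|^2 = 0.7974
Iter 3: z = -0.7729 + 0.0338i, |z|^2 = 0.5985
Iter 4: z = -0.9728 + -0.0643i, |z|^2 = 0.9504
Iter 5: z = -0.6268 + 0.1130i, |z|^2 = 0.4057
Iter 6: z = -1.1889 + -0.1537i, |z|^2 = 1.4370
Iter 7: z = -0.1792 + 0.3534i, |z|^2 = 0.1570
Iter 8: z = -1.6617 + -0.1387i, |z|^2 = 2.7806
Iter 9: z = 1.1732 + 0.4489i, |z|^2 = 1.5779
Iter 10: z = -0.3942 + 1.0413i, |z|^2 = 1.2396
Iter 11: z = -2.4979 + -0.8329i, |z|^2 = 6.9330
Escaped at iteration 11

Answer: 11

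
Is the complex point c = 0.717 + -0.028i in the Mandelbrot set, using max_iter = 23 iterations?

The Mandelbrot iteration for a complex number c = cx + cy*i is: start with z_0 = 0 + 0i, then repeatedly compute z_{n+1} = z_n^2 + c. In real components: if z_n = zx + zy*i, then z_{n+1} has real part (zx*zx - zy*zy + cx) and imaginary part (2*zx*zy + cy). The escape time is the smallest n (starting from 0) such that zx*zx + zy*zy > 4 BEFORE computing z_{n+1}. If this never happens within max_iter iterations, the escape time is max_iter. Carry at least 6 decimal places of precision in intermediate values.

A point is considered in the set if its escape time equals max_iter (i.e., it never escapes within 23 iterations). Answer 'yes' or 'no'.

z_0 = 0 + 0i, c = 0.7170 + -0.0280i
Iter 1: z = 0.7170 + -0.0280i, |z|^2 = 0.5149
Iter 2: z = 1.2303 + -0.0682i, |z|^2 = 1.5183
Iter 3: z = 2.2260 + -0.1957i, |z|^2 = 4.9934
Escaped at iteration 3

Answer: no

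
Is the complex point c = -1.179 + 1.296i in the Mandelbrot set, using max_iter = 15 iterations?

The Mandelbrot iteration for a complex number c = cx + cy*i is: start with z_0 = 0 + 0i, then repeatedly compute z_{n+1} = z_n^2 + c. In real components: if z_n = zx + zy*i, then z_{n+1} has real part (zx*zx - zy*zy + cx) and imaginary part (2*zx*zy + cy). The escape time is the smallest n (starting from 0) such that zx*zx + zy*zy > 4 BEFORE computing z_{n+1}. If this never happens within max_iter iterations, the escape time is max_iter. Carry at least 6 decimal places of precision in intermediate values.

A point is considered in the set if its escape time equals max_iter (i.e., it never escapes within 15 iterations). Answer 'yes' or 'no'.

z_0 = 0 + 0i, c = -1.1790 + 1.2960i
Iter 1: z = -1.1790 + 1.2960i, |z|^2 = 3.0697
Iter 2: z = -1.4686 + -1.7600i, |z|^2 = 5.2542
Escaped at iteration 2

Answer: no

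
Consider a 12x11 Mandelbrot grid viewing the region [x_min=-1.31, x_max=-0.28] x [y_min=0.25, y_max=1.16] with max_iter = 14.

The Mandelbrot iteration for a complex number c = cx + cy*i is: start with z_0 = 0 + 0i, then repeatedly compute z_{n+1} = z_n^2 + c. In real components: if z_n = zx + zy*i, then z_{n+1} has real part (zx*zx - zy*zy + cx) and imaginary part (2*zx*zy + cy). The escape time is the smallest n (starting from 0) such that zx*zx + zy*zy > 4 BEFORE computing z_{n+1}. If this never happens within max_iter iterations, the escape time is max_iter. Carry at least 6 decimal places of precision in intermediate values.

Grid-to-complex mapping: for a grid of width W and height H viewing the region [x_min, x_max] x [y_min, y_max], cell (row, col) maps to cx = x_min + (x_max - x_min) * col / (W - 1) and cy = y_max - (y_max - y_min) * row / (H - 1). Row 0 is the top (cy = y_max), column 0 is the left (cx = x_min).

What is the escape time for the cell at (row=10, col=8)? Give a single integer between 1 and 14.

z_0 = 0 + 0i, c = -0.5609 + 0.2500i
Iter 1: z = -0.5609 + 0.2500i, |z|^2 = 0.3771
Iter 2: z = -0.3088 + -0.0305i, |z|^2 = 0.0963
Iter 3: z = -0.4665 + 0.2688i, |z|^2 = 0.2899
Iter 4: z = -0.4156 + -0.0008i, |z|^2 = 0.1727
Iter 5: z = -0.3882 + 0.2507i, |z|^2 = 0.2135
Iter 6: z = -0.4730 + 0.0554i, |z|^2 = 0.2268
Iter 7: z = -0.3402 + 0.1976i, |z|^2 = 0.1548
Iter 8: z = -0.4842 + 0.1155i, |z|^2 = 0.2478
Iter 9: z = -0.3398 + 0.1381i, |z|^2 = 0.1345
Iter 10: z = -0.4645 + 0.1561i, |z|^2 = 0.2402
Iter 11: z = -0.3695 + 0.1049i, |z|^2 = 0.1476
Iter 12: z = -0.4354 + 0.1724i, |z|^2 = 0.2193
Iter 13: z = -0.4011 + 0.0998i, |z|^2 = 0.1708

Answer: 14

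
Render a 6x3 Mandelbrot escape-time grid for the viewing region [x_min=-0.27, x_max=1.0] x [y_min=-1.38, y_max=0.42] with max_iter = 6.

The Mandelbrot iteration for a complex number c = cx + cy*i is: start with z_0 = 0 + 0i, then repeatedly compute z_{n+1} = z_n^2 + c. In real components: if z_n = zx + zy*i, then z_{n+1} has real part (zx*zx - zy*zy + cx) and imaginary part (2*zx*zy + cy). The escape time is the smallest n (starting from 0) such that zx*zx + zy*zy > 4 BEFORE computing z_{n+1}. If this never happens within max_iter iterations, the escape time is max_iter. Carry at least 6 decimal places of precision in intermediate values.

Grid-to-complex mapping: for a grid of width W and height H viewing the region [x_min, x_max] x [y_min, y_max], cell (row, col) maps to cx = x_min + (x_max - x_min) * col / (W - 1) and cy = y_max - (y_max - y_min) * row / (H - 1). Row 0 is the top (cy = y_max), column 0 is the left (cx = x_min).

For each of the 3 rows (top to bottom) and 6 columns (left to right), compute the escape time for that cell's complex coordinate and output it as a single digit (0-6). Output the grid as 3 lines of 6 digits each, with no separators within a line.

Answer: 666532
666532
222222

Derivation:
(row=0, col=0): c = -0.2700 + 0.4200i → escape time 6
(row=0, col=1): c = -0.0160 + 0.4200i → escape time 6
(row=0, col=2): c = 0.2380 + 0.4200i → escape time 6
(row=0, col=3): c = 0.4920 + 0.4200i → escape time 5
(row=0, col=4): c = 0.7460 + 0.4200i → escape time 3
(row=0, col=5): c = 1.0000 + 0.4200i → escape time 2
(row=1, col=0): c = -0.2700 + -0.4800i → escape time 6
(row=1, col=1): c = -0.0160 + -0.4800i → escape time 6
(row=1, col=2): c = 0.2380 + -0.4800i → escape time 6
(row=1, col=3): c = 0.4920 + -0.4800i → escape time 5
(row=1, col=4): c = 0.7460 + -0.4800i → escape time 3
(row=1, col=5): c = 1.0000 + -0.4800i → escape time 2
(row=2, col=0): c = -0.2700 + -1.3800i → escape time 2
(row=2, col=1): c = -0.0160 + -1.3800i → escape time 2
(row=2, col=2): c = 0.2380 + -1.3800i → escape time 2
(row=2, col=3): c = 0.4920 + -1.3800i → escape time 2
(row=2, col=4): c = 0.7460 + -1.3800i → escape time 2
(row=2, col=5): c = 1.0000 + -1.3800i → escape time 2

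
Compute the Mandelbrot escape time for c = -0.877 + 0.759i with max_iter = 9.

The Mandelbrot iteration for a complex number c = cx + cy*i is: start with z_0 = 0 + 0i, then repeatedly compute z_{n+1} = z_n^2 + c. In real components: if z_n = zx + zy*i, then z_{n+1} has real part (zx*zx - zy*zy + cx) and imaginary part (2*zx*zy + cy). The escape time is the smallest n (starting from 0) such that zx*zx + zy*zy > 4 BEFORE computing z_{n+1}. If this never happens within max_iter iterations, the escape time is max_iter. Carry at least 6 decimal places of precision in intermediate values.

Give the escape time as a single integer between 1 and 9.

z_0 = 0 + 0i, c = -0.8770 + 0.7590i
Iter 1: z = -0.8770 + 0.7590i, |z|^2 = 1.3452
Iter 2: z = -0.6840 + -0.5723i, |z|^2 = 0.7953
Iter 3: z = -0.7367 + 1.5418i, |z|^2 = 2.9200
Iter 4: z = -2.7115 + -1.5128i, |z|^2 = 9.6407
Escaped at iteration 4

Answer: 4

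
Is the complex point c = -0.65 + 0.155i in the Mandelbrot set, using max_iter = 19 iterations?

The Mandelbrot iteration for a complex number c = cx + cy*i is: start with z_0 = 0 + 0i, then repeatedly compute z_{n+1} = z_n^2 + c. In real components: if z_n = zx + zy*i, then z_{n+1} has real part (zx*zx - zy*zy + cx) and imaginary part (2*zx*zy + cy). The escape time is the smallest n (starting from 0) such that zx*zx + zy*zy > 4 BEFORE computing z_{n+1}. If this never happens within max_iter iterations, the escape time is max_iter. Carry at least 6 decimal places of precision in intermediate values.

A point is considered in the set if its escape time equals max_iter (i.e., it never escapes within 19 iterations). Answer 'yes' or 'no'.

z_0 = 0 + 0i, c = -0.6500 + 0.1550i
Iter 1: z = -0.6500 + 0.1550i, |z|^2 = 0.4465
Iter 2: z = -0.2515 + -0.0465i, |z|^2 = 0.0654
Iter 3: z = -0.5889 + 0.1784i, |z|^2 = 0.3786
Iter 4: z = -0.3350 + -0.0551i, |z|^2 = 0.1153
Iter 5: z = -0.5408 + 0.1919i, |z|^2 = 0.3293
Iter 6: z = -0.3944 + -0.0526i, |z|^2 = 0.1583
Iter 7: z = -0.4972 + 0.1965i, |z|^2 = 0.2858
Iter 8: z = -0.4414 + -0.0404i, |z|^2 = 0.1964
Iter 9: z = -0.4568 + 0.1907i, |z|^2 = 0.2450
Iter 10: z = -0.4777 + -0.0192i, |z|^2 = 0.2285
Iter 11: z = -0.4222 + 0.1733i, |z|^2 = 0.2083
Iter 12: z = -0.5018 + 0.0086i, |z|^2 = 0.2519
Iter 13: z = -0.3983 + 0.1463i, |z|^2 = 0.1801
Iter 14: z = -0.5128 + 0.0384i, |z|^2 = 0.2644
Iter 15: z = -0.3885 + 0.1156i, |z|^2 = 0.1643
Iter 16: z = -0.5124 + 0.0652i, |z|^2 = 0.2668
Iter 17: z = -0.3917 + 0.0882i, |z|^2 = 0.1612
Iter 18: z = -0.5044 + 0.0859i, |z|^2 = 0.2618
Did not escape in 19 iterations → in set

Answer: yes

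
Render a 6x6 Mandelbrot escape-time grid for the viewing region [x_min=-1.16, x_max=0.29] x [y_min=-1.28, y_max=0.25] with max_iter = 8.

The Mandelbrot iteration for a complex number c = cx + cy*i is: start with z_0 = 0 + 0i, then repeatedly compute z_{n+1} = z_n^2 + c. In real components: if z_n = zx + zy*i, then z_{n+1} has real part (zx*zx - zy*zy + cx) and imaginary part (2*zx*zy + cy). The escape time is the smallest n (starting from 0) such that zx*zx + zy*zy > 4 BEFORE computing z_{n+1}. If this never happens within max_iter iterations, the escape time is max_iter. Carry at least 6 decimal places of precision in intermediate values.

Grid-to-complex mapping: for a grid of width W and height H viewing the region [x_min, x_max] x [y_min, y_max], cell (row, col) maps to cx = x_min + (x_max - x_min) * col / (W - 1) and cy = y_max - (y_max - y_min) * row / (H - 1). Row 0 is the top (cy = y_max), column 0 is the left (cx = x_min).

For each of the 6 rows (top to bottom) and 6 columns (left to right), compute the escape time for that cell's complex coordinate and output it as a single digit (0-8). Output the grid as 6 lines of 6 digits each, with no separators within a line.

(row=0, col=0): c = -1.1600 + 0.2500i → escape time 8
(row=0, col=1): c = -0.8700 + 0.2500i → escape time 8
(row=0, col=2): c = -0.5800 + 0.2500i → escape time 8
(row=0, col=3): c = -0.2900 + 0.2500i → escape time 8
(row=0, col=4): c = 0.0000 + 0.2500i → escape time 8
(row=0, col=5): c = 0.2900 + 0.2500i → escape time 8
(row=1, col=0): c = -1.1600 + -0.0560i → escape time 8
(row=1, col=1): c = -0.8700 + -0.0560i → escape time 8
(row=1, col=2): c = -0.5800 + -0.0560i → escape time 8
(row=1, col=3): c = -0.2900 + -0.0560i → escape time 8
(row=1, col=4): c = 0.0000 + -0.0560i → escape time 8
(row=1, col=5): c = 0.2900 + -0.0560i → escape time 8
(row=2, col=0): c = -1.1600 + -0.3620i → escape time 8
(row=2, col=1): c = -0.8700 + -0.3620i → escape time 7
(row=2, col=2): c = -0.5800 + -0.3620i → escape time 8
(row=2, col=3): c = -0.2900 + -0.3620i → escape time 8
(row=2, col=4): c = 0.0000 + -0.3620i → escape time 8
(row=2, col=5): c = 0.2900 + -0.3620i → escape time 8
(row=3, col=0): c = -1.1600 + -0.6680i → escape time 3
(row=3, col=1): c = -0.8700 + -0.6680i → escape time 4
(row=3, col=2): c = -0.5800 + -0.6680i → escape time 8
(row=3, col=3): c = -0.2900 + -0.6680i → escape time 8
(row=3, col=4): c = 0.0000 + -0.6680i → escape time 8
(row=3, col=5): c = 0.2900 + -0.6680i → escape time 7
(row=4, col=0): c = -1.1600 + -0.9740i → escape time 3
(row=4, col=1): c = -0.8700 + -0.9740i → escape time 3
(row=4, col=2): c = -0.5800 + -0.9740i → escape time 4
(row=4, col=3): c = -0.2900 + -0.9740i → escape time 5
(row=4, col=4): c = 0.0000 + -0.9740i → escape time 7
(row=4, col=5): c = 0.2900 + -0.9740i → escape time 4
(row=5, col=0): c = -1.1600 + -1.2800i → escape time 2
(row=5, col=1): c = -0.8700 + -1.2800i → escape time 3
(row=5, col=2): c = -0.5800 + -1.2800i → escape time 3
(row=5, col=3): c = -0.2900 + -1.2800i → escape time 3
(row=5, col=4): c = 0.0000 + -1.2800i → escape time 2
(row=5, col=5): c = 0.2900 + -1.2800i → escape time 2

Answer: 888888
888888
878888
348887
334574
233322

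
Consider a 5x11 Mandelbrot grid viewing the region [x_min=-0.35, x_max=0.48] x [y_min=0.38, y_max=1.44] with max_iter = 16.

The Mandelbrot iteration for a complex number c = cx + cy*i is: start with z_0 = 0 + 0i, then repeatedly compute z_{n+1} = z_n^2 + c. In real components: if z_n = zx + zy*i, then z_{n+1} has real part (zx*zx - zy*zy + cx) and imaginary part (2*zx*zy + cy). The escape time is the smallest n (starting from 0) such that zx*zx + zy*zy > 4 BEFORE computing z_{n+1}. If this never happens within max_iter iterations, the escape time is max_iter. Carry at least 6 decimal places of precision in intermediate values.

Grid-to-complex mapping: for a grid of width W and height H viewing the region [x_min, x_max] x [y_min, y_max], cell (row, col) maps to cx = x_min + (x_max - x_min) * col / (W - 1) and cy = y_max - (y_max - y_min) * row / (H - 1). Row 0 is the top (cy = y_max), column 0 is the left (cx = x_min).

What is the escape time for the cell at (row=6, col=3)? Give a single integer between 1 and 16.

z_0 = 0 + 0i, c = 0.2725 + 0.8040i
Iter 1: z = 0.2725 + 0.8040i, |z|^2 = 0.7207
Iter 2: z = -0.2997 + 1.2422i, |z|^2 = 1.6328
Iter 3: z = -1.1807 + 0.0595i, |z|^2 = 1.3976
Iter 4: z = 1.6630 + 0.6634i, |z|^2 = 3.2058
Iter 5: z = 2.5981 + 3.0105i, |z|^2 = 15.8136
Escaped at iteration 5

Answer: 5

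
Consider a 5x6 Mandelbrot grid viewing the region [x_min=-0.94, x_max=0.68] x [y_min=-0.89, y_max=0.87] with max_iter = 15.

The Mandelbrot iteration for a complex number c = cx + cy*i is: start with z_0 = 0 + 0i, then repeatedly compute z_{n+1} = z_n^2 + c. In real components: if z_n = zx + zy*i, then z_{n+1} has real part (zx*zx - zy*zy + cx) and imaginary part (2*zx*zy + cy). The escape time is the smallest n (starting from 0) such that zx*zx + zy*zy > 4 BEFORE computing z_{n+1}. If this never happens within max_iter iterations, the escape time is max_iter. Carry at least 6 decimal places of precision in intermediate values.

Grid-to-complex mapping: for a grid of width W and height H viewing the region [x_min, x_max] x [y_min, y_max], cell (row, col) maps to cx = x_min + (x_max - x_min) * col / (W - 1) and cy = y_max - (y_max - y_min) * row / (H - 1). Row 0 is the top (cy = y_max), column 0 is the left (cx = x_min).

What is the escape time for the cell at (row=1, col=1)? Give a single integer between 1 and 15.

Answer: 15

Derivation:
z_0 = 0 + 0i, c = -0.5350 + 0.5180i
Iter 1: z = -0.5350 + 0.5180i, |z|^2 = 0.5545
Iter 2: z = -0.5171 + -0.0363i, |z|^2 = 0.2687
Iter 3: z = -0.2689 + 0.5555i, |z|^2 = 0.3809
Iter 4: z = -0.7713 + 0.2192i, |z|^2 = 0.6429
Iter 5: z = 0.0118 + 0.1798i, |z|^2 = 0.0325
Iter 6: z = -0.5672 + 0.5222i, |z|^2 = 0.5945
Iter 7: z = -0.4860 + -0.0744i, |z|^2 = 0.2417
Iter 8: z = -0.3043 + 0.5903i, |z|^2 = 0.4411
Iter 9: z = -0.7909 + 0.1587i, |z|^2 = 0.6507
Iter 10: z = 0.0653 + 0.2670i, |z|^2 = 0.0756
Iter 11: z = -0.6020 + 0.5529i, |z|^2 = 0.6681
Iter 12: z = -0.4783 + -0.1477i, |z|^2 = 0.2505
Iter 13: z = -0.3281 + 0.6593i, |z|^2 = 0.5423
Iter 14: z = -0.8620 + 0.0854i, |z|^2 = 0.7503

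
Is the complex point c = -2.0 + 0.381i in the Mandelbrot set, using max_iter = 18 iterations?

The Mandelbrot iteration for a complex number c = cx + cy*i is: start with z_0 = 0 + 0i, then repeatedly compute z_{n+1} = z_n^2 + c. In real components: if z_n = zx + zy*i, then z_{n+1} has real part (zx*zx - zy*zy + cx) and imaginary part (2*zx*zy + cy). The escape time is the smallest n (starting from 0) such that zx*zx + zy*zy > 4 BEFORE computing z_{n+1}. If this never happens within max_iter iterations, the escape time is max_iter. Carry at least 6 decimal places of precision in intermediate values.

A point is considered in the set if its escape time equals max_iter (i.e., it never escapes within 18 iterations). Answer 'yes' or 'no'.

Answer: no

Derivation:
z_0 = 0 + 0i, c = -2.0000 + 0.3810i
Iter 1: z = -2.0000 + 0.3810i, |z|^2 = 4.1452
Escaped at iteration 1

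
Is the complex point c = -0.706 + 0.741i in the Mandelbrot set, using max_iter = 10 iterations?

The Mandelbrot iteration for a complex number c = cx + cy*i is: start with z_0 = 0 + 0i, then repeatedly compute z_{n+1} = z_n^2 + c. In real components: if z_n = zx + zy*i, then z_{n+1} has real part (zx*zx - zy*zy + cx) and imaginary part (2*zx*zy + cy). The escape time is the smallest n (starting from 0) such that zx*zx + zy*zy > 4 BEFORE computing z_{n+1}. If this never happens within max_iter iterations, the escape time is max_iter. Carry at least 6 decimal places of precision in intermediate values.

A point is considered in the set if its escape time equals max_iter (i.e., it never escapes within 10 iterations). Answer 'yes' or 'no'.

Answer: no

Derivation:
z_0 = 0 + 0i, c = -0.7060 + 0.7410i
Iter 1: z = -0.7060 + 0.7410i, |z|^2 = 1.0475
Iter 2: z = -0.7566 + -0.3053i, |z|^2 = 0.6657
Iter 3: z = -0.2267 + 1.2030i, |z|^2 = 1.4986
Iter 4: z = -2.1018 + 0.1956i, |z|^2 = 4.4559
Escaped at iteration 4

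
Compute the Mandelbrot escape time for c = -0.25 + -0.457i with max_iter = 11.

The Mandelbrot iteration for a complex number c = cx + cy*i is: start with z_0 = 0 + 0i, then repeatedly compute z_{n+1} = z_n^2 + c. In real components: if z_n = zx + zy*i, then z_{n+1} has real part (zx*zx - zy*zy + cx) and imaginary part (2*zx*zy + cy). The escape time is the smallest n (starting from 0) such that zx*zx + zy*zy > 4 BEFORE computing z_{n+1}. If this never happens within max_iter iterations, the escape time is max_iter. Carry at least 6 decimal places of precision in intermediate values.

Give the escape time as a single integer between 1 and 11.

z_0 = 0 + 0i, c = -0.2500 + -0.4570i
Iter 1: z = -0.2500 + -0.4570i, |z|^2 = 0.2713
Iter 2: z = -0.3963 + -0.2285i, |z|^2 = 0.2093
Iter 3: z = -0.1451 + -0.2759i, |z|^2 = 0.0972
Iter 4: z = -0.3050 + -0.3769i, |z|^2 = 0.2351
Iter 5: z = -0.2990 + -0.2270i, |z|^2 = 0.1410
Iter 6: z = -0.2121 + -0.3212i, |z|^2 = 0.1482
Iter 7: z = -0.3082 + -0.3207i, |z|^2 = 0.1978
Iter 8: z = -0.2579 + -0.2593i, |z|^2 = 0.1338
Iter 9: z = -0.2507 + -0.3233i, |z|^2 = 0.1674
Iter 10: z = -0.2916 + -0.2949i, |z|^2 = 0.1720

Answer: 11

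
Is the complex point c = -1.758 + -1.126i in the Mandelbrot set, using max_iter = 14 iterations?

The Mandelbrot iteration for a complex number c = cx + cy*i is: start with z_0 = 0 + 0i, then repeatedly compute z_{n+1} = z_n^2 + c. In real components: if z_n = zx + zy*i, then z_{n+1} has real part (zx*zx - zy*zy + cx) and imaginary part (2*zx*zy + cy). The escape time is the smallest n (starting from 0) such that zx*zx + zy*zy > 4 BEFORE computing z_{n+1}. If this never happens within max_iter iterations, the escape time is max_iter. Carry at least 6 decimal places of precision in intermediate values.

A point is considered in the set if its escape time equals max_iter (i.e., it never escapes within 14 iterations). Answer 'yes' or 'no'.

Answer: no

Derivation:
z_0 = 0 + 0i, c = -1.7580 + -1.1260i
Iter 1: z = -1.7580 + -1.1260i, |z|^2 = 4.3584
Escaped at iteration 1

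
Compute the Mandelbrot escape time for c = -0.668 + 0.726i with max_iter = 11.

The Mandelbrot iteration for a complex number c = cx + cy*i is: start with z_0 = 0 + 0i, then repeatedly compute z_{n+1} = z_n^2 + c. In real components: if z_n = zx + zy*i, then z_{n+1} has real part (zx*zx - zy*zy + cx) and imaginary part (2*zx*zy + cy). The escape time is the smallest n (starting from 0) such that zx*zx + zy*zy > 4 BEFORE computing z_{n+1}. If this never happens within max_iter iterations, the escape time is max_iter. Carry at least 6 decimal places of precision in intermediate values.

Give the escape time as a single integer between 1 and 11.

z_0 = 0 + 0i, c = -0.6680 + 0.7260i
Iter 1: z = -0.6680 + 0.7260i, |z|^2 = 0.9733
Iter 2: z = -0.7489 + -0.2439i, |z|^2 = 0.6203
Iter 3: z = -0.1667 + 1.0913i, |z|^2 = 1.2188
Iter 4: z = -1.8312 + 0.3621i, |z|^2 = 3.4845
Iter 5: z = 2.5543 + -0.6001i, |z|^2 = 6.8847
Escaped at iteration 5

Answer: 5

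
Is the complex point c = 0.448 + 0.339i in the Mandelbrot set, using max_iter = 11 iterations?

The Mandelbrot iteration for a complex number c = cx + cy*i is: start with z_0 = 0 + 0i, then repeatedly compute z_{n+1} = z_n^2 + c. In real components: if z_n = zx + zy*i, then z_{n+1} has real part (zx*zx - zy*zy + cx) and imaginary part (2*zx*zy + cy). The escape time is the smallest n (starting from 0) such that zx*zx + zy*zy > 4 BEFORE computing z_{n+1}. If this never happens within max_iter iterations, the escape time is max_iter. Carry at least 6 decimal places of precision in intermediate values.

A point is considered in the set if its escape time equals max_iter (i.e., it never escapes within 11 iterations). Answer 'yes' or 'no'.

z_0 = 0 + 0i, c = 0.4480 + 0.3390i
Iter 1: z = 0.4480 + 0.3390i, |z|^2 = 0.3156
Iter 2: z = 0.5338 + 0.6427i, |z|^2 = 0.6980
Iter 3: z = 0.3198 + 1.0252i, |z|^2 = 1.1533
Iter 4: z = -0.5007 + 0.9947i, |z|^2 = 1.2401
Iter 5: z = -0.2907 + -0.6571i, |z|^2 = 0.5163
Iter 6: z = 0.1007 + 0.7211i, |z|^2 = 0.5301
Iter 7: z = -0.0618 + 0.4843i, |z|^2 = 0.2384
Iter 8: z = 0.2173 + 0.2791i, |z|^2 = 0.1251
Iter 9: z = 0.4173 + 0.4603i, |z|^2 = 0.3860
Iter 10: z = 0.4103 + 0.7232i, |z|^2 = 0.6913
Did not escape in 11 iterations → in set

Answer: yes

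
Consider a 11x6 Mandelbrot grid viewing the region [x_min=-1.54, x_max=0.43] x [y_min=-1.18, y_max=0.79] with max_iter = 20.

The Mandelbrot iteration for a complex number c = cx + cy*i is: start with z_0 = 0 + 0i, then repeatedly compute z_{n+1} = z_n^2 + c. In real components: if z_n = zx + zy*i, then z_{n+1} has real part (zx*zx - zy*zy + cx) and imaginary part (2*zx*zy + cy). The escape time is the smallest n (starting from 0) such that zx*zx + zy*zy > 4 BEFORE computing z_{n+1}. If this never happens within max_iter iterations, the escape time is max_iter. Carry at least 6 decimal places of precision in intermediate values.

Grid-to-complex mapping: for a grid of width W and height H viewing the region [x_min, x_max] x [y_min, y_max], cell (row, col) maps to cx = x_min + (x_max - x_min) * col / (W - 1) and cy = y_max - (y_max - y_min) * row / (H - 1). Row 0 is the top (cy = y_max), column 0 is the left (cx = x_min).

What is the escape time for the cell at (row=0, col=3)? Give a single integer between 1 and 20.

z_0 = 0 + 0i, c = -0.9490 + 0.7900i
Iter 1: z = -0.9490 + 0.7900i, |z|^2 = 1.5247
Iter 2: z = -0.6725 + -0.7094i, |z|^2 = 0.9555
Iter 3: z = -1.0000 + 1.7442i, |z|^2 = 4.0422
Escaped at iteration 3

Answer: 3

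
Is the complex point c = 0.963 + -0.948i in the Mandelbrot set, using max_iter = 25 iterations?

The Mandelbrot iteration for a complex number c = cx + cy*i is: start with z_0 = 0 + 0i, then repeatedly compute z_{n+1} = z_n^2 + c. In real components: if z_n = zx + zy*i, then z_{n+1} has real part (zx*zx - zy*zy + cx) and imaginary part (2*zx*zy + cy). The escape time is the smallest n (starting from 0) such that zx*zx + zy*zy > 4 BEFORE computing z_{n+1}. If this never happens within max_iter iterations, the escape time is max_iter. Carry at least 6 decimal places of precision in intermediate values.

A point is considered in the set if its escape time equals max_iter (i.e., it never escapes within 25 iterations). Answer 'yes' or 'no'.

Answer: no

Derivation:
z_0 = 0 + 0i, c = 0.9630 + -0.9480i
Iter 1: z = 0.9630 + -0.9480i, |z|^2 = 1.8261
Iter 2: z = 0.9917 + -2.7738i, |z|^2 = 8.6776
Escaped at iteration 2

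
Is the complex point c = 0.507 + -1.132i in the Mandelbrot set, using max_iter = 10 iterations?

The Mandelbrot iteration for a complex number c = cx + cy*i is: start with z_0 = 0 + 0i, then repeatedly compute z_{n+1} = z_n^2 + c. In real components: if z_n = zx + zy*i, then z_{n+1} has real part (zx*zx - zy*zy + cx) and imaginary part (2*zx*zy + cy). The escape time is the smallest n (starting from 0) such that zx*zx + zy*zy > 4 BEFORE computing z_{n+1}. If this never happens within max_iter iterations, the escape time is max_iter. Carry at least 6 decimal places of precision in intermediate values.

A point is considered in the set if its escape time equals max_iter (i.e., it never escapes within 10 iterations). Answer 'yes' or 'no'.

z_0 = 0 + 0i, c = 0.5070 + -1.1320i
Iter 1: z = 0.5070 + -1.1320i, |z|^2 = 1.5385
Iter 2: z = -0.5174 + -2.2798i, |z|^2 = 5.4654
Escaped at iteration 2

Answer: no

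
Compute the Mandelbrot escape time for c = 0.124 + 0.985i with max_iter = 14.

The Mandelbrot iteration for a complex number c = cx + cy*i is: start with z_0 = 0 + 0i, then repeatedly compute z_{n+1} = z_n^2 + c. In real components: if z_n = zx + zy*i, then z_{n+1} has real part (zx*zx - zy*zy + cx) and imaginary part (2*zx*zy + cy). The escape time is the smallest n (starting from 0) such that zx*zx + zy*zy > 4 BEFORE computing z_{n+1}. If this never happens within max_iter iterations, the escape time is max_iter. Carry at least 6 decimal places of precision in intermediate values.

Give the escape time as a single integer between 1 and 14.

z_0 = 0 + 0i, c = 0.1240 + 0.9850i
Iter 1: z = 0.1240 + 0.9850i, |z|^2 = 0.9856
Iter 2: z = -0.8308 + 1.2293i, |z|^2 = 2.2014
Iter 3: z = -0.6968 + -1.0577i, |z|^2 = 1.6043
Iter 4: z = -0.5092 + 2.4590i, |z|^2 = 6.3061
Escaped at iteration 4

Answer: 4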